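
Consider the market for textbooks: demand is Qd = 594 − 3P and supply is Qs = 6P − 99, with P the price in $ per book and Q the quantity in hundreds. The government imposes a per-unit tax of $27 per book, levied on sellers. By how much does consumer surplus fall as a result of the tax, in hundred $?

Consumer surplus falls by $6048 hundred.

Before the tax: set 594 − 3P = 6P − 99 → P* = $77, Q* = 363.
With the tax collected from sellers, supply shifts: Qs = 6(P − 27) − 99.
Solving gives Q = 309 with buyers paying $95 and sellers receiving $68 (the $27 wedge).
ΔCS is the trapezoid between Q = 309 and Q = 363 of height $18: ½ · (363 + 309) · 18 = $6048.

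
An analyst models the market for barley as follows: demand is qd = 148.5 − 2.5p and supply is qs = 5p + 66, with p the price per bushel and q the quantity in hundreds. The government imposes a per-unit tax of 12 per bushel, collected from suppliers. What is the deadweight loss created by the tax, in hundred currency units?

Without the tax, 148.5 − 2.5p = 5p + 66 gives 7.5p = 82.5, so p* = 11 and q* = 121.
With the tax collected from suppliers, supply shifts: qs = 5(p − 12) + 66.
New equilibrium: buyers pay 19, suppliers receive 7, q = 101. (Wedge: pb − ps = 12.)
Quantity falls by |ΔQ| = |121 − 101| = 20.
DWL = ½ · t · |ΔQ| = ½ · 12 · 20 = 120.

Deadweight loss = 120 hundred.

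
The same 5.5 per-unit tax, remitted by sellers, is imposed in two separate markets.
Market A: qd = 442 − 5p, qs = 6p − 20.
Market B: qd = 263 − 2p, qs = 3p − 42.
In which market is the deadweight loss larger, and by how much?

Market A, by 23.1.

Market A: pre-tax p* = 42, q* = 232; post-tax q = 217; deadweight loss = 41.25.
Market B: pre-tax p* = 61, q* = 141; post-tax q = 134.4; deadweight loss = 18.15.
Difference: 41.25 vs 18.15 → market A is larger by 23.1.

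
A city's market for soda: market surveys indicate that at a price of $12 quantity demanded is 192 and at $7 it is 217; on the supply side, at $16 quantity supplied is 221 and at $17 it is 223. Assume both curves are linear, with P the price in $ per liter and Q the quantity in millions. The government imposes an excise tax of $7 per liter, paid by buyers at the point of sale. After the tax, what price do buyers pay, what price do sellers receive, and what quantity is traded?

Buyers pay $11; sellers receive $4; quantity = 197.

Demand slope: (217 − 192)/(7 − 12) = -5, so Qd = 252 − 5P.
Supply slope: (223 − 221)/(17 − 16) = 2, so Qs = 2P + 189.
Without the tax, 252 − 5P = 2P + 189 gives 7P = 63, so P* = $9 and Q* = 207.
With the tax collected from buyers, demand (in seller-price terms) shifts: Qd = 252 − 5(P + 7).
Solving gives Q = 197 with buyers paying $11 and sellers receiving $4 (the $7 wedge).
The less price-elastic side of the market bears the larger share of a per-unit tax.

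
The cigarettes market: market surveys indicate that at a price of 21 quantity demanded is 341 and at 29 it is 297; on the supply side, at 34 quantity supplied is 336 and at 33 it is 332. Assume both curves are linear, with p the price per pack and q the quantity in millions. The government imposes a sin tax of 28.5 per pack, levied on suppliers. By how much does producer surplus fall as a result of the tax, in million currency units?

Producer surplus falls by 4537.5 million.

Demand slope: (297 − 341)/(29 − 21) = -5.5, so qd = 456.5 − 5.5p.
Supply slope: (332 − 336)/(33 − 34) = 4, so qs = 4p + 200.
Before the tax: set 456.5 − 5.5p = 4p + 200 → p* = 27, q* = 308.
With the tax collected from suppliers, supply shifts: qs = 4(p − 28.5) + 200.
New equilibrium: buyers pay 39, suppliers receive 10.5, q = 242. (Wedge: pb − ps = 28.5.)
ΔPS is the trapezoid between Q = 242 and Q = 308 of height 16.5: ½ · (308 + 242) · 16.5 = 4537.5.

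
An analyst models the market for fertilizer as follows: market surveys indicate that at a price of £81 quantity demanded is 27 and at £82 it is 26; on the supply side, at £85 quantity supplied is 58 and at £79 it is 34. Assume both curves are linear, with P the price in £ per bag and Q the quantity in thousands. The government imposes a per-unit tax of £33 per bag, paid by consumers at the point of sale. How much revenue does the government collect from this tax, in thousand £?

Tax revenue = £118.8 thousand.

Demand slope: (26 − 27)/(82 − 81) = -1, so Qd = 108 − P.
Supply slope: (34 − 58)/(79 − 85) = 4, so Qs = 4P − 282.
Without the tax, 108 − P = 4P − 282 gives 5P = 390, so P* = £78 and Q* = 30.
With the tax collected from consumers, demand (in seller-price terms) shifts: Qd = 108 − (P + 33).
New equilibrium: consumers pay £104.4, sellers receive £71.4, Q = 3.6. (Wedge: Pb − Ps = 33.)
Revenue = t · Q = 33 · 3.6 = £118.8.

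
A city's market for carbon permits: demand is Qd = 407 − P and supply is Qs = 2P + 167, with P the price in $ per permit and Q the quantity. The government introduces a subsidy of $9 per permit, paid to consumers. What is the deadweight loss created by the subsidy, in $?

Without the subsidy, 407 − P = 2P + 167 gives 3P = 240, so P* = $80 and Q* = 327.
With a per-unit subsidy paid to consumers, each effectively pays P − 9, so demand becomes Qd = 407 − (P − 9).
Solving gives Q = 333 with consumers paying $74 and sellers receiving $83 (the $9 wedge).
Quantity rises by |ΔQ| = |327 − 333| = 6.
DWL = ½ · t · |ΔQ| = ½ · 9 · 6 = $27.

Deadweight loss = $27.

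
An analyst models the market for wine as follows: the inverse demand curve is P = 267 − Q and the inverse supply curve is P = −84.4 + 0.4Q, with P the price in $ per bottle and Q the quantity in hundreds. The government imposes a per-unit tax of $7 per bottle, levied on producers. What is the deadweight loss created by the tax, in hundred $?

Inverting to Q(P) form: Qd = 267 − P; Qs = 2.5P + 211.
Without the tax, 267 − P = 2.5P + 211 gives 3.5P = 56, so P* = $16 and Q* = 251.
With the tax collected from producers, supply shifts: Qs = 2.5(P − 7) + 211.
New equilibrium: consumers pay $21, producers receive $14, Q = 246. (Wedge: Pb − Ps = 7.)
Quantity falls by |ΔQ| = |251 − 246| = 5.
DWL = ½ · t · |ΔQ| = ½ · 7 · 5 = $17.5.

Deadweight loss = $17.5 hundred.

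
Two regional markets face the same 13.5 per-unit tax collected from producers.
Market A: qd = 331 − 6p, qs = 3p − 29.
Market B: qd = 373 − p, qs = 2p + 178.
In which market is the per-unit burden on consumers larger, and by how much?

Market A: pre-tax p* = 40, q* = 91; post-tax q = 64; per-unit burden on consumers = 4.5.
Market B: pre-tax p* = 65, q* = 308; post-tax q = 299; per-unit burden on consumers = 9.
Difference: 4.5 vs 9 → market B is larger by 4.5.

Market B, by 4.5.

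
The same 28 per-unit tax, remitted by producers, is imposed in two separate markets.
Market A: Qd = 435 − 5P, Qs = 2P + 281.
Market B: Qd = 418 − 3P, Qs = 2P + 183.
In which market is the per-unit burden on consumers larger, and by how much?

Market B, by 3.2.

Market A: pre-tax P* = 22, Q* = 325; post-tax Q = 285; per-unit burden on consumers = 8.
Market B: pre-tax P* = 47, Q* = 277; post-tax Q = 243.4; per-unit burden on consumers = 11.2.
Difference: 8 vs 11.2 → market B is larger by 3.2.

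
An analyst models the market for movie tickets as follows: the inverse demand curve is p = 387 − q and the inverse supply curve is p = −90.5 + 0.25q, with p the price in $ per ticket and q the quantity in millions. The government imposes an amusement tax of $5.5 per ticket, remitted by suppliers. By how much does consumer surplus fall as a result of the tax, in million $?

Inverting to q(p) form: qd = 387 − p; qs = 4p + 362.
Before the tax: set 387 − p = 4p + 362 → p* = $5, q* = 382.
With the tax collected from suppliers, supply shifts: qs = 4(p − 5.5) + 362.
Solving gives q = 377.6 with consumers paying $9.4 and suppliers receiving $3.9 (the $5.5 wedge).
ΔCS is the trapezoid between Q = 377.6 and Q = 382 of height $4.4: ½ · (382 + 377.6) · 4.4 = $1671.12.

Consumer surplus falls by $1671.12 million.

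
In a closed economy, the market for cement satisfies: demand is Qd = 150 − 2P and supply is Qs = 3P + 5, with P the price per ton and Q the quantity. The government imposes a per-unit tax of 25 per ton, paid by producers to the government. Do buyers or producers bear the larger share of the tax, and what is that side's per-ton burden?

Buyers bear the larger share: 15 per ton.

Without the tax, 150 − 2P = 3P + 5 gives 5P = 145, so P* = 29 and Q* = 92.
With the tax collected from producers, supply shifts: Qs = 3(P − 25) + 5.
Solving gives Q = 62 with buyers paying 44 and producers receiving 19 (the 25 wedge).
Per-ton burden: buyers 15, producers 10.
Buyers take the larger share because demand is less price-elastic here (demand slope 2 vs supply slope 3).
The less price-elastic side of the market bears the larger share of a per-unit tax.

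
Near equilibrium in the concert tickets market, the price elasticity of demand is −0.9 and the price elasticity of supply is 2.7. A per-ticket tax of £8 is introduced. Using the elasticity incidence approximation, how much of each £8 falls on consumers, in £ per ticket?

Consumers bear ≈ £6 per ticket.

Incidence ratio: consumers' share ≈ εs / (εs + |εd|) = 2.7 / (2.7 + 0.9) = 0.75.
So consumers bear ≈ 0.75 × £8 = £6; suppliers bear £2.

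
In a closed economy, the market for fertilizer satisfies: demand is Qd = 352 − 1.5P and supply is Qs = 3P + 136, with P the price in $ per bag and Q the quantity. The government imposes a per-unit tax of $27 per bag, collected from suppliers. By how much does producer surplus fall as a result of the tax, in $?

Without the tax, 352 − 1.5P = 3P + 136 gives 4.5P = 216, so P* = $48 and Q* = 280.
With the tax collected from suppliers, supply shifts: Qs = 3(P − 27) + 136.
Solving gives Q = 253 with buyers paying $66 and suppliers receiving $39 (the $27 wedge).
ΔPS is the trapezoid between Q = 253 and Q = 280 of height $9: ½ · (280 + 253) · 9 = $2398.5.

Producer surplus falls by $2398.5.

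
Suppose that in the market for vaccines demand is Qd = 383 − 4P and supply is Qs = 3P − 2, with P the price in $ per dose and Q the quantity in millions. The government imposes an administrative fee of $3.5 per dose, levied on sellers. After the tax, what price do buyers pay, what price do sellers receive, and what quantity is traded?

Without the tax, 383 − 4P = 3P − 2 gives 7P = 385, so P* = $55 and Q* = 163.
With the tax collected from sellers, supply shifts: Qs = 3(P − 3.5) − 2.
New equilibrium: buyers pay $56.5, sellers receive $53, Q = 157. (Wedge: Pb − Ps = 3.5.)

Buyers pay $56.5; sellers receive $53; quantity = 157.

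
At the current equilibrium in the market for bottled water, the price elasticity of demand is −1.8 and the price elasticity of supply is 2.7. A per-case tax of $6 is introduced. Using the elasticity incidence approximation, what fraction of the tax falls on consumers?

Consumers' share ≈ 0.6.

Incidence ratio: consumers' share ≈ εs / (εs + |εd|) = 2.7 / (2.7 + 1.8) = 0.6.
Supply is the more elastic side, so consumers bear the larger share.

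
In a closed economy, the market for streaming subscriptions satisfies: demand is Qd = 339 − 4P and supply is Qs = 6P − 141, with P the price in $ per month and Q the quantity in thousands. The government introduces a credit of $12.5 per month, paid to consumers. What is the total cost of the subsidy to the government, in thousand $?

Without the subsidy, 339 − 4P = 6P − 141 gives 10P = 480, so P* = $48 and Q* = 147.
With a per-unit subsidy paid to consumers, each effectively pays P − 12.5, so demand becomes Qd = 339 − 4(P − 12.5).
New equilibrium: consumers pay $40.5, sellers receive $53, Q = 177. (Wedge: Pb − Ps = −12.5.)
Outlay = t · Q = 12.5 · 177 = $2212.5.

Government outlay = $2212.5 thousand.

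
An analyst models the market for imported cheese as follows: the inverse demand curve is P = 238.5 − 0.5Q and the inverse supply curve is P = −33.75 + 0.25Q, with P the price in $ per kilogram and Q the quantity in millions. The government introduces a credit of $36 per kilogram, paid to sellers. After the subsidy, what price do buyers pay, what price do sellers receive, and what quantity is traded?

Buyers pay $33; sellers receive $69; quantity = 411.

Rewrite in direct form: Qd = 477 − 2P and Qs = 4P + 135.
Without the subsidy, 477 − 2P = 4P + 135 gives 6P = 342, so P* = $57 and Q* = 363.
With a per-unit subsidy paid to sellers, each receives P + 36 per unit sold, so supply becomes Qs = 4(P + 36) + 135.
New equilibrium: buyers pay $33, sellers receive $69, Q = 411. (Wedge: Pb − Ps = −36.)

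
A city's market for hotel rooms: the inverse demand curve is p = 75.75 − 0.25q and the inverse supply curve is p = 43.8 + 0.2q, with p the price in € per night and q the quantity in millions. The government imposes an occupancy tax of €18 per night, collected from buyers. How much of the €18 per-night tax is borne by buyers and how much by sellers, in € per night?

Buyers bear €10 per night; sellers bear €8 per night.

Rewrite in direct form: qd = 303 − 4p and qs = 5p − 219.
Without the tax, 303 − 4p = 5p − 219 gives 9p = 522, so p* = €58 and q* = 71.
With the tax collected from buyers, demand (in seller-price terms) shifts: qd = 303 − 4(p + 18).
Solving gives q = 31 with buyers paying €68 and sellers receiving €50 (the €18 wedge).
Burden on buyers: €10; on sellers: €8. (They sum to €18.)
The less price-elastic side of the market bears the larger share of a per-unit tax.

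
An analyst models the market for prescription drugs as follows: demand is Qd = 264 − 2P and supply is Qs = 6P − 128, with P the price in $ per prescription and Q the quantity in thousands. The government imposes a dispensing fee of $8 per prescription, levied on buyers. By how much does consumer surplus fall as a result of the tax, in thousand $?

Without the tax, 264 − 2P = 6P − 128 gives 8P = 392, so P* = $49 and Q* = 166.
With the tax collected from buyers, demand (in seller-price terms) shifts: Qd = 264 − 2(P + 8).
New equilibrium: buyers pay $55, sellers receive $47, Q = 154. (Wedge: Pb − Ps = 8.)
ΔCS is the trapezoid between Q = 154 and Q = 166 of height $6: ½ · (166 + 154) · 6 = $960.

Consumer surplus falls by $960 thousand.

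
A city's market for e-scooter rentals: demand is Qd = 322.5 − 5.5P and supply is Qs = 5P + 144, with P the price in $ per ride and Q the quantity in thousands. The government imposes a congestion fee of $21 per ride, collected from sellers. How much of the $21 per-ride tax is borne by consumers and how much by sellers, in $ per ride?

Consumers bear $10 per ride; sellers bear $11 per ride.

Before the tax: set 322.5 − 5.5P = 5P + 144 → P* = $17, Q* = 229.
With the tax collected from sellers, supply shifts: Qs = 5(P − 21) + 144.
New equilibrium: consumers pay $27, sellers receive $6, Q = 174. (Wedge: Pb − Ps = 21.)
Burden on consumers: $10; on sellers: $11. (They sum to $21.)
The less price-elastic side of the market bears the larger share of a per-unit tax.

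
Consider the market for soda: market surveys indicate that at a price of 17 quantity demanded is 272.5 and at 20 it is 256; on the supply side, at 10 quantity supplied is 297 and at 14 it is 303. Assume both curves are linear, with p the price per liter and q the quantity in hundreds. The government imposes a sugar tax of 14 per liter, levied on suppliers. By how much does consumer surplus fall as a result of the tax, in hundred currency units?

Consumer surplus falls by 875.25 hundred.

Demand slope: (256 − 272.5)/(20 − 17) = -5.5, so qd = 366 − 5.5p.
Supply slope: (303 − 297)/(14 − 10) = 1.5, so qs = 1.5p + 282.
Before the tax: set 366 − 5.5p = 1.5p + 282 → p* = 12, q* = 300.
With the tax collected from suppliers, supply shifts: qs = 1.5(p − 14) + 282.
Solving gives q = 283.5 with consumers paying 15 and suppliers receiving 1 (the 14 wedge).
ΔCS is the trapezoid between Q = 283.5 and Q = 300 of height 3: ½ · (300 + 283.5) · 3 = 875.25.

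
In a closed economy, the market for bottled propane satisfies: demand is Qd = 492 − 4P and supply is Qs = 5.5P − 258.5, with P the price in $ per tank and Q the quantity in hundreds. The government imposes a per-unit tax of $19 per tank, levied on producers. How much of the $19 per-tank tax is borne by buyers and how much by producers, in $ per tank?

Buyers bear $11 per tank; producers bear $8 per tank.

Before the tax: set 492 − 4P = 5.5P − 258.5 → P* = $79, Q* = 176.
With the tax collected from producers, supply shifts: Qs = 5.5(P − 19) − 258.5.
New equilibrium: buyers pay $90, producers receive $71, Q = 132. (Wedge: Pb − Ps = 19.)
Burden on buyers: $11; on producers: $8. (They sum to $19.)
The less price-elastic side of the market bears the larger share of a per-unit tax.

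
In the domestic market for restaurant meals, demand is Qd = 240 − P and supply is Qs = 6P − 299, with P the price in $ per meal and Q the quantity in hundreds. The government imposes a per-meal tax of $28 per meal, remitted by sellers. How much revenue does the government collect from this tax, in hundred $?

Tax revenue = $3892 hundred.

Before the tax: set 240 − P = 6P − 299 → P* = $77, Q* = 163.
With the tax collected from sellers, supply shifts: Qs = 6(P − 28) − 299.
New equilibrium: buyers pay $101, sellers receive $73, Q = 139. (Wedge: Pb − Ps = 28.)
Revenue = t · Q = 28 · 139 = $3892.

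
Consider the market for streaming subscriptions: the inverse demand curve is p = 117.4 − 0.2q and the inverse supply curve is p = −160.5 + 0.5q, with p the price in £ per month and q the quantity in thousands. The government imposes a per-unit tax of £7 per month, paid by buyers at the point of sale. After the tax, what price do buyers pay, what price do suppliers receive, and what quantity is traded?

Buyers pay £40; suppliers receive £33; quantity = 387.

Rewrite in direct form: qd = 587 − 5p and qs = 2p + 321.
Before the tax: set 587 − 5p = 2p + 321 → p* = £38, q* = 397.
With the tax collected from buyers, demand (in seller-price terms) shifts: qd = 587 − 5(p + 7).
New equilibrium: buyers pay £40, suppliers receive £33, q = 387. (Wedge: pb − ps = 7.)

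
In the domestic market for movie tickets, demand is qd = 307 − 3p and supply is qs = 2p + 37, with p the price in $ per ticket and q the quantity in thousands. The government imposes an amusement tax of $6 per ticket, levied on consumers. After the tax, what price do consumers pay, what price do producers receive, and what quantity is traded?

Consumers pay $56.4; producers receive $50.4; quantity = 137.8.

Before the tax: set 307 − 3p = 2p + 37 → p* = $54, q* = 145.
With the tax collected from consumers, demand (in seller-price terms) shifts: qd = 307 − 3(p + 6).
New equilibrium: consumers pay $56.4, producers receive $50.4, q = 137.8. (Wedge: pb − ps = 6.)
The less price-elastic side of the market bears the larger share of a per-unit tax.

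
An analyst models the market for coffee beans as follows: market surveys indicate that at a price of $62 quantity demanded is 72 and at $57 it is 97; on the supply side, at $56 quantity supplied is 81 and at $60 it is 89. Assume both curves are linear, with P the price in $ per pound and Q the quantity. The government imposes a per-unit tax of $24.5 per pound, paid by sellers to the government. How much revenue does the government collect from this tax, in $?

Demand slope: (97 − 72)/(57 − 62) = -5, so Qd = 382 − 5P.
Supply slope: (89 − 81)/(60 − 56) = 2, so Qs = 2P − 31.
Without the tax, 382 − 5P = 2P − 31 gives 7P = 413, so P* = $59 and Q* = 87.
With the tax collected from sellers, supply shifts: Qs = 2(P − 24.5) − 31.
Solving gives Q = 52 with buyers paying $66 and sellers receiving $41.5 (the $24.5 wedge).
Revenue = t · Q = 24.5 · 52 = $1274.

Tax revenue = $1274.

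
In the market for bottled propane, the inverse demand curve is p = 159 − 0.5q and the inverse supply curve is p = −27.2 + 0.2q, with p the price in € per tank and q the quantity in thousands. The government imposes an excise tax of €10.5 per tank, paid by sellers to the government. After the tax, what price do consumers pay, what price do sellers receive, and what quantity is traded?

Consumers pay €33.5; sellers receive €23; quantity = 251.

Inverting to q(p) form: qd = 318 − 2p; qs = 5p + 136.
Before the tax: set 318 − 2p = 5p + 136 → p* = €26, q* = 266.
With the tax collected from sellers, supply shifts: qs = 5(p − 10.5) + 136.
New equilibrium: consumers pay €33.5, sellers receive €23, q = 251. (Wedge: pb − ps = 10.5.)
The less price-elastic side of the market bears the larger share of a per-unit tax.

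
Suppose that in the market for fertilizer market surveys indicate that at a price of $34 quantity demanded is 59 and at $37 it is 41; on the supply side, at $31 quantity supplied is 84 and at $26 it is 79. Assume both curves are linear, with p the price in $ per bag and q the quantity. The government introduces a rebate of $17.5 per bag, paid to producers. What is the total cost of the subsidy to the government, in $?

Demand slope: (41 − 59)/(37 − 34) = -6, so qd = 263 − 6p.
Supply slope: (79 − 84)/(26 − 31) = 1, so qs = p + 53.
Before the subsidy: set 263 − 6p = p + 53 → p* = $30, q* = 83.
With a per-unit subsidy paid to producers, each receives p + 17.5 per unit sold, so supply becomes qs = (p + 17.5) + 53.
Solving gives q = 98 with buyers paying $27.5 and producers receiving $45 (the $17.5 wedge).
Outlay = t · Q = 17.5 · 98 = $1715.

Government outlay = $1715.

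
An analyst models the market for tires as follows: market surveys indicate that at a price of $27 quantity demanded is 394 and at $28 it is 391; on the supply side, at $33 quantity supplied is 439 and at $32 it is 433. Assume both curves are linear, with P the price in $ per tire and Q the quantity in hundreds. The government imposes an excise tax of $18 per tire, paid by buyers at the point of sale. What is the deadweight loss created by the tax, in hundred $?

Demand slope: (391 − 394)/(28 − 27) = -3, so Qd = 475 − 3P.
Supply slope: (433 − 439)/(32 − 33) = 6, so Qs = 6P + 241.
Before the tax: set 475 − 3P = 6P + 241 → P* = $26, Q* = 397.
With the tax collected from buyers, demand (in seller-price terms) shifts: Qd = 475 − 3(P + 18).
Solving gives Q = 361 with buyers paying $38 and sellers receiving $20 (the $18 wedge).
Quantity falls by |ΔQ| = |397 − 361| = 36.
DWL = ½ · t · |ΔQ| = ½ · 18 · 36 = $324.

Deadweight loss = $324 hundred.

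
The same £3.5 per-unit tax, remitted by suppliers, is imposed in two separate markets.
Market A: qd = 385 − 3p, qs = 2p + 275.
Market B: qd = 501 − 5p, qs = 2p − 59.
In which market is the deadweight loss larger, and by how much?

Market A: pre-tax p* = £22, q* = 319; post-tax q = 314.8; deadweight loss = £7.35.
Market B: pre-tax p* = £80, q* = 101; post-tax q = 96; deadweight loss = £8.75.
Difference: £7.35 vs £8.75 → market B is larger by £1.4.

Market B, by £1.4.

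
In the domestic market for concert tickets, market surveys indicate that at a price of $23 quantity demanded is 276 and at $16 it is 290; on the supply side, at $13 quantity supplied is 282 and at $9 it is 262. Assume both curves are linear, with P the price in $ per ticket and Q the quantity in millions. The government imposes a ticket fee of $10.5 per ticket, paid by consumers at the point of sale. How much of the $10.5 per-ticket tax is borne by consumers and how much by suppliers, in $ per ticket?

Demand slope: (290 − 276)/(16 − 23) = -2, so Qd = 322 − 2P.
Supply slope: (262 − 282)/(9 − 13) = 5, so Qs = 5P + 217.
Without the tax, 322 − 2P = 5P + 217 gives 7P = 105, so P* = $15 and Q* = 292.
With the tax collected from consumers, demand (in seller-price terms) shifts: Qd = 322 − 2(P + 10.5).
Solving gives Q = 277 with consumers paying $22.5 and suppliers receiving $12 (the $10.5 wedge).
Burden on consumers: $7.5; on suppliers: $3. (They sum to $10.5.)

Consumers bear $7.5 per ticket; suppliers bear $3 per ticket.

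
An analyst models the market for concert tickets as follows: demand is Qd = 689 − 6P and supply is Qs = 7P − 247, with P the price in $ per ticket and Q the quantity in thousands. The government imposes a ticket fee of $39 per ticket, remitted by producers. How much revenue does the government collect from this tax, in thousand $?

Before the tax: set 689 − 6P = 7P − 247 → P* = $72, Q* = 257.
With the tax collected from producers, supply shifts: Qs = 7(P − 39) − 247.
New equilibrium: buyers pay $93, producers receive $54, Q = 131. (Wedge: Pb − Ps = 39.)
Revenue = t · Q = 39 · 131 = $5109.

Tax revenue = $5109 thousand.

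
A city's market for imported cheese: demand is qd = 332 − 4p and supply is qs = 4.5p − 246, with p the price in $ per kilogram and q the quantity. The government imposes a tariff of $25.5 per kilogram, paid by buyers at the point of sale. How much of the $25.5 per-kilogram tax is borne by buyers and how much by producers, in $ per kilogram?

Before the tax: set 332 − 4p = 4.5p − 246 → p* = $68, q* = 60.
With the tax collected from buyers, demand (in seller-price terms) shifts: qd = 332 − 4(p + 25.5).
New equilibrium: buyers pay $81.5, producers receive $56, q = 6. (Wedge: pb − ps = 25.5.)
Burden on buyers: $13.5; on producers: $12. (They sum to $25.5.)

Buyers bear $13.5 per kilogram; producers bear $12 per kilogram.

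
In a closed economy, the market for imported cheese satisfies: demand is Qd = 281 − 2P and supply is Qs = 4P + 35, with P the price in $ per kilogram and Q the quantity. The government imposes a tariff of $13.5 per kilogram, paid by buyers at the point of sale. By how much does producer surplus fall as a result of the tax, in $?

Before the tax: set 281 − 2P = 4P + 35 → P* = $41, Q* = 199.
With the tax collected from buyers, demand (in seller-price terms) shifts: Qd = 281 − 2(P + 13.5).
New equilibrium: buyers pay $50, producers receive $36.5, Q = 181. (Wedge: Pb − Ps = 13.5.)
ΔPS is the trapezoid between Q = 181 and Q = 199 of height $4.5: ½ · (199 + 181) · 4.5 = $855.

Producer surplus falls by $855.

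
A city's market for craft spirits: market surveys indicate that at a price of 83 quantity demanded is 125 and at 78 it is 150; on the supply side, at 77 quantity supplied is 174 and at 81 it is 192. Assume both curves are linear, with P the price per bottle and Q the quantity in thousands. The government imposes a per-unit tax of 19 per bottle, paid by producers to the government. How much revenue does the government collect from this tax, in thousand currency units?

Demand slope: (150 − 125)/(78 − 83) = -5, so Qd = 540 − 5P.
Supply slope: (192 − 174)/(81 − 77) = 4.5, so Qs = 4.5P − 172.5.
Before the tax: set 540 − 5P = 4.5P − 172.5 → P* = 75, Q* = 165.
With the tax collected from producers, supply shifts: Qs = 4.5(P − 19) − 172.5.
Solving gives Q = 120 with buyers paying 84 and producers receiving 65 (the 19 wedge).
Revenue = t · Q = 19 · 120 = 2280.

Tax revenue = 2280 thousand.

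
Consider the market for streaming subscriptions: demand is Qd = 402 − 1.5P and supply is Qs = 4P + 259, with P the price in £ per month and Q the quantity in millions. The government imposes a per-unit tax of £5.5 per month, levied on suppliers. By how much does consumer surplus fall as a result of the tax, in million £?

Without the tax, 402 − 1.5P = 4P + 259 gives 5.5P = 143, so P* = £26 and Q* = 363.
With the tax collected from suppliers, supply shifts: Qs = 4(P − 5.5) + 259.
New equilibrium: consumers pay £30, suppliers receive £24.5, Q = 357. (Wedge: Pb − Ps = 5.5.)
ΔCS is the trapezoid between Q = 357 and Q = 363 of height £4: ½ · (363 + 357) · 4 = £1440.

Consumer surplus falls by £1440 million.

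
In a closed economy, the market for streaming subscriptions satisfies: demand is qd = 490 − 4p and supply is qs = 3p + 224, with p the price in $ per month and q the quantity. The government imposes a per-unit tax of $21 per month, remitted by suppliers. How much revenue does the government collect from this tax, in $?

Before the tax: set 490 − 4p = 3p + 224 → p* = $38, q* = 338.
With the tax collected from suppliers, supply shifts: qs = 3(p − 21) + 224.
New equilibrium: consumers pay $47, suppliers receive $26, q = 302. (Wedge: pb − ps = 21.)
Revenue = t · Q = 21 · 302 = $6342.

Tax revenue = $6342.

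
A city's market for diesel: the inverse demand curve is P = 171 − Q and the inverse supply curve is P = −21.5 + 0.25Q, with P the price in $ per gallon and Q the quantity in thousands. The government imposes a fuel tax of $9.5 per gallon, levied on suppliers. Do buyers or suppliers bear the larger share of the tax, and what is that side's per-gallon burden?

Inverting to Q(P) form: Qd = 171 − P; Qs = 4P + 86.
Before the tax: set 171 − P = 4P + 86 → P* = $17, Q* = 154.
With the tax collected from suppliers, supply shifts: Qs = 4(P − 9.5) + 86.
Solving gives Q = 146.4 with buyers paying $24.6 and suppliers receiving $15.1 (the $9.5 wedge).
Per-gallon burden: buyers $7.6, suppliers $1.9.
Buyers take the larger share because demand is less price-elastic here (demand slope 1 vs supply slope 4).
The less price-elastic side of the market bears the larger share of a per-unit tax.

Buyers bear the larger share: $7.6 per gallon.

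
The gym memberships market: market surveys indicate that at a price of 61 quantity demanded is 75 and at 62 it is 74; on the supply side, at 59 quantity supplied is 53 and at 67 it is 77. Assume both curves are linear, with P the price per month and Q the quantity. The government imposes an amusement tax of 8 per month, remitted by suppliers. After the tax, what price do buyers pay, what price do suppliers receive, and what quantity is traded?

Demand slope: (74 − 75)/(62 − 61) = -1, so Qd = 136 − P.
Supply slope: (77 − 53)/(67 − 59) = 3, so Qs = 3P − 124.
Without the tax, 136 − P = 3P − 124 gives 4P = 260, so P* = 65 and Q* = 71.
With the tax collected from suppliers, supply shifts: Qs = 3(P − 8) − 124.
Solving gives Q = 65 with buyers paying 71 and suppliers receiving 63 (the 8 wedge).

Buyers pay 71; suppliers receive 63; quantity = 65.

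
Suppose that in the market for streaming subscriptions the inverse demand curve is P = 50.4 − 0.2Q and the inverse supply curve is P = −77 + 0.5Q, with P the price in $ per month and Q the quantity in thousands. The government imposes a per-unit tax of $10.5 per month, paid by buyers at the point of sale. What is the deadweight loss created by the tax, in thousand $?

Inverting to Q(P) form: Qd = 252 − 5P; Qs = 2P + 154.
Before the tax: set 252 − 5P = 2P + 154 → P* = $14, Q* = 182.
With the tax collected from buyers, demand (in seller-price terms) shifts: Qd = 252 − 5(P + 10.5).
New equilibrium: buyers pay $17, producers receive $6.5, Q = 167. (Wedge: Pb − Ps = 10.5.)
Quantity falls by |ΔQ| = |182 − 167| = 15.
DWL = ½ · t · |ΔQ| = ½ · 10.5 · 15 = $78.75.

Deadweight loss = $78.75 thousand.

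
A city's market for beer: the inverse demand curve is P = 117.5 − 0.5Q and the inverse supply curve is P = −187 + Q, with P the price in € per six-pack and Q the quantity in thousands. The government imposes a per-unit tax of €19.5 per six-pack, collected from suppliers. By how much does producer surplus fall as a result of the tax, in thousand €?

Producer surplus falls by €2554.5 thousand.

Inverting to Q(P) form: Qd = 235 − 2P; Qs = P + 187.
Before the tax: set 235 − 2P = P + 187 → P* = €16, Q* = 203.
With the tax collected from suppliers, supply shifts: Qs = (P − 19.5) + 187.
Solving gives Q = 190 with consumers paying €22.5 and suppliers receiving €3 (the €19.5 wedge).
ΔPS is the trapezoid between Q = 190 and Q = 203 of height €13: ½ · (203 + 190) · 13 = €2554.5.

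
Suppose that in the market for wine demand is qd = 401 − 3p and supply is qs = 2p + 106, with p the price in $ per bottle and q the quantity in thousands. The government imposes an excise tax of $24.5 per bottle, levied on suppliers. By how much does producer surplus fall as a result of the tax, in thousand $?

Without the tax, 401 − 3p = 2p + 106 gives 5p = 295, so p* = $59 and q* = 224.
With the tax collected from suppliers, supply shifts: qs = 2(p − 24.5) + 106.
Solving gives q = 194.6 with consumers paying $68.8 and suppliers receiving $44.3 (the $24.5 wedge).
ΔPS is the trapezoid between Q = 194.6 and Q = 224 of height $14.7: ½ · (224 + 194.6) · 14.7 = $3076.71.

Producer surplus falls by $3076.71 thousand.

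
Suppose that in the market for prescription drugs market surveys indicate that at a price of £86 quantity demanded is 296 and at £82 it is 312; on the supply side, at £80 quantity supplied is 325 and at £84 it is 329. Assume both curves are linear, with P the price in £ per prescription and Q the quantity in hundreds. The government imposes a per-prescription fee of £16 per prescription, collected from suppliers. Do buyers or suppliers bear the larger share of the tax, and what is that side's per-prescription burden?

Suppliers bear the larger share: £12.8 per prescription.

Demand slope: (312 − 296)/(82 − 86) = -4, so Qd = 640 − 4P.
Supply slope: (329 − 325)/(84 − 80) = 1, so Qs = P + 245.
Without the tax, 640 − 4P = P + 245 gives 5P = 395, so P* = £79 and Q* = 324.
With the tax collected from suppliers, supply shifts: Qs = (P − 16) + 245.
Solving gives Q = 311.2 with buyers paying £82.2 and suppliers receiving £66.2 (the £16 wedge).
Per-prescription burden: buyers £3.2, suppliers £12.8.
Suppliers take the larger share because supply is less price-elastic here (demand slope 4 vs supply slope 1).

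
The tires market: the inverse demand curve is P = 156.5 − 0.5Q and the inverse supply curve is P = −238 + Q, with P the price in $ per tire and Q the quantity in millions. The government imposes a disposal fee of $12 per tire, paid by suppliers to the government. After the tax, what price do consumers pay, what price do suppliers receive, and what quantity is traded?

Inverting to Q(P) form: Qd = 313 − 2P; Qs = P + 238.
Before the tax: set 313 − 2P = P + 238 → P* = $25, Q* = 263.
With the tax collected from suppliers, supply shifts: Qs = (P − 12) + 238.
Solving gives Q = 255 with consumers paying $29 and suppliers receiving $17 (the $12 wedge).
The less price-elastic side of the market bears the larger share of a per-unit tax.

Consumers pay $29; suppliers receive $17; quantity = 255.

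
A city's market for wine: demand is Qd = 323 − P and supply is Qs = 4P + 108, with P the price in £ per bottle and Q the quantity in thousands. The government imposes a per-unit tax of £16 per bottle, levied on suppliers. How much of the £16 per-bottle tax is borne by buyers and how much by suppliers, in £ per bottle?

Before the tax: set 323 − P = 4P + 108 → P* = £43, Q* = 280.
With the tax collected from suppliers, supply shifts: Qs = 4(P − 16) + 108.
Solving gives Q = 267.2 with buyers paying £55.8 and suppliers receiving £39.8 (the £16 wedge).
Burden on buyers: £12.8; on suppliers: £3.2. (They sum to £16.)
The less price-elastic side of the market bears the larger share of a per-unit tax.

Buyers bear £12.8 per bottle; suppliers bear £3.2 per bottle.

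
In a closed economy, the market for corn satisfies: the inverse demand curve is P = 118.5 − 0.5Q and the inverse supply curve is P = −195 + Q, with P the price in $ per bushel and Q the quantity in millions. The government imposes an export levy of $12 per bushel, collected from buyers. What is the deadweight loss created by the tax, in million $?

Deadweight loss = $48 million.

Rewrite in direct form: Qd = 237 − 2P and Qs = P + 195.
Without the tax, 237 − 2P = P + 195 gives 3P = 42, so P* = $14 and Q* = 209.
With the tax collected from buyers, demand (in seller-price terms) shifts: Qd = 237 − 2(P + 12).
New equilibrium: buyers pay $18, producers receive $6, Q = 201. (Wedge: Pb − Ps = 12.)
Quantity falls by |ΔQ| = |209 − 201| = 8.
DWL = ½ · t · |ΔQ| = ½ · 12 · 8 = $48.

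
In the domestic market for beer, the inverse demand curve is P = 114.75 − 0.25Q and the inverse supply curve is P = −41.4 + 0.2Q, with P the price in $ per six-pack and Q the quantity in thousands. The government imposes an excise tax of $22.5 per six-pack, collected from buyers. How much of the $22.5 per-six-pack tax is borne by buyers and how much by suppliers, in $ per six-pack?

Inverting to Q(P) form: Qd = 459 − 4P; Qs = 5P + 207.
Without the tax, 459 − 4P = 5P + 207 gives 9P = 252, so P* = $28 and Q* = 347.
With the tax collected from buyers, demand (in seller-price terms) shifts: Qd = 459 − 4(P + 22.5).
New equilibrium: buyers pay $40.5, suppliers receive $18, Q = 297. (Wedge: Pb − Ps = 22.5.)
Burden on buyers: $12.5; on suppliers: $10. (They sum to $22.5.)
The less price-elastic side of the market bears the larger share of a per-unit tax.

Buyers bear $12.5 per six-pack; suppliers bear $10 per six-pack.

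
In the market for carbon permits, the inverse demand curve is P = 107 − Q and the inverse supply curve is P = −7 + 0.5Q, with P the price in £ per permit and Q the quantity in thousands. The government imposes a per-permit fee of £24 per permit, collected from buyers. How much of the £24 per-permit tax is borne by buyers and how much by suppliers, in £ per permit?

Buyers bear £16 per permit; suppliers bear £8 per permit.

Rewrite in direct form: Qd = 107 − P and Qs = 2P + 14.
Before the tax: set 107 − P = 2P + 14 → P* = £31, Q* = 76.
With the tax collected from buyers, demand (in seller-price terms) shifts: Qd = 107 − (P + 24).
Solving gives Q = 60 with buyers paying £47 and suppliers receiving £23 (the £24 wedge).
Burden on buyers: £16; on suppliers: £8. (They sum to £24.)
The less price-elastic side of the market bears the larger share of a per-unit tax.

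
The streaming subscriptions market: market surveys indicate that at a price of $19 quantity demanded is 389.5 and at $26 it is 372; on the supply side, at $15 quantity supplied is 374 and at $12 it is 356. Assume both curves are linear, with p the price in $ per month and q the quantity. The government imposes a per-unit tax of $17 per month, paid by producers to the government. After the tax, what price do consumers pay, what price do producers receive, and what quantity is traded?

Consumers pay $30; producers receive $13; quantity = 362.

Demand slope: (372 − 389.5)/(26 − 19) = -2.5, so qd = 437 − 2.5p.
Supply slope: (356 − 374)/(12 − 15) = 6, so qs = 6p + 284.
Before the tax: set 437 − 2.5p = 6p + 284 → p* = $18, q* = 392.
With the tax collected from producers, supply shifts: qs = 6(p − 17) + 284.
New equilibrium: consumers pay $30, producers receive $13, q = 362. (Wedge: pb − ps = 17.)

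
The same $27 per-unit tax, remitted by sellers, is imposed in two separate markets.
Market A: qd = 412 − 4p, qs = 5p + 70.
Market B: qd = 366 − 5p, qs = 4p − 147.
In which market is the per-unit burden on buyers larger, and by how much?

Market A, by $3.

Market A: pre-tax p* = $38, q* = 260; post-tax q = 200; per-unit burden on buyers = $15.
Market B: pre-tax p* = $57, q* = 81; post-tax q = 21; per-unit burden on buyers = $12.
Difference: $15 vs $12 → market A is larger by $3.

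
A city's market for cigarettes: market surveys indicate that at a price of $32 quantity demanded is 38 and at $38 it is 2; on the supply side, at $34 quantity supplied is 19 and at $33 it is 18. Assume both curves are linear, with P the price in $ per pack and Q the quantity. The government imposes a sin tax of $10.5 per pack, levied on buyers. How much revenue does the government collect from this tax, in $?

Tax revenue = $115.5.

Demand slope: (2 − 38)/(38 − 32) = -6, so Qd = 230 − 6P.
Supply slope: (18 − 19)/(33 − 34) = 1, so Qs = P − 15.
Without the tax, 230 − 6P = P − 15 gives 7P = 245, so P* = $35 and Q* = 20.
With the tax collected from buyers, demand (in seller-price terms) shifts: Qd = 230 − 6(P + 10.5).
Solving gives Q = 11 with buyers paying $36.5 and producers receiving $26 (the $10.5 wedge).
Revenue = t · Q = 10.5 · 11 = $115.5.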